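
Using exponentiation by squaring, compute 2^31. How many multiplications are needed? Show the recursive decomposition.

Computing 2^31 by squaring (build up from 2^1; each line after the first costs one multiplication):

2^1 = 2
2^2 = (2^1)^2 = 2^2 = 4
2^3 = 2 * 2^2 = 2 * 4 = 8
2^6 = (2^3)^2 = 8^2 = 64
2^7 = 2 * 2^6 = 2 * 64 = 128
2^14 = (2^7)^2 = 128^2 = 16384
2^15 = 2 * 2^14 = 2 * 16384 = 32768
2^30 = (2^15)^2 = 32768^2 = 1073741824
2^31 = 2 * 2^30 = 2 * 1073741824 = 2147483648

Result: 2147483648
Multiplications needed: 8 (8 lines after 2^1)

2^31 = 2147483648. Using exponentiation by squaring, this requires 8 multiplications. The key idea: if the exponent is even, square the half-power; if odd, multiply by the base once.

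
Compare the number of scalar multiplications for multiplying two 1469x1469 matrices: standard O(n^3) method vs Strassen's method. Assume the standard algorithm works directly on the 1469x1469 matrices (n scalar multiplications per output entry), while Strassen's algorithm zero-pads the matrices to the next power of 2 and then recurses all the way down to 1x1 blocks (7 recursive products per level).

Matrix multiplication for 1469x1469 matrices:

Strassen's algorithm requires power-of-2 dimensions. Pad 1469x1469 to 2048x2048 (next power of 2).

Standard algorithm: 1469^3 = 3170044709 multiplications
Strassen's algorithm: 7^(log2(2048)) = 7^11 = 1977326743 multiplications
Savings: 3170044709 - 1977326743 = 1192717966 multiplications

Standard: 3170044709 multiplications (1469^3). Strassen: 1977326743 multiplications (7^11, after padding to 2048x2048). Strassen reduces 8 recursive multiplications to 7 at each level.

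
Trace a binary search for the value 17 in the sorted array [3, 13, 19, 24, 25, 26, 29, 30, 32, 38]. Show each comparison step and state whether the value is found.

Binary search for 17 in [3, 13, 19, 24, 25, 26, 29, 30, 32, 38]:

lo=0, hi=9, mid=4, arr[mid]=25 -> 25 > 17, search left half
lo=0, hi=3, mid=1, arr[mid]=13 -> 13 < 17, search right half
lo=2, hi=3, mid=2, arr[mid]=19 -> 19 > 17, search left half
lo=2 > hi=1, target 17 not found

Binary search determines that 17 is not in the array after 3 comparisons. The search space was exhausted without finding the target.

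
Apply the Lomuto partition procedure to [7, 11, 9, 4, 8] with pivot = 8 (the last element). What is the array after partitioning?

Lomuto partition with pivot = 8:

Initial array: [7, 11, 9, 4, 8]

arr[0]=7 <= 8: swap with position 0, array becomes [7, 11, 9, 4, 8]
arr[1]=11 > 8: no swap
arr[2]=9 > 8: no swap
arr[3]=4 <= 8: swap with position 1, array becomes [7, 4, 9, 11, 8]

Place pivot at position 2: [7, 4, 8, 11, 9]
Pivot position: 2

After partitioning with pivot 8, the array becomes [7, 4, 8, 11, 9]. The pivot is placed at index 2. All elements to the left of the pivot are <= 8, and all elements to the right are > 8.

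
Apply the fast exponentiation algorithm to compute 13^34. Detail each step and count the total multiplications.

Computing 13^34 by squaring (build up from 13^1; each line after the first costs one multiplication):

13^1 = 13
13^2 = (13^1)^2 = 13^2 = 169
13^4 = (13^2)^2 = 169^2 = 28561
13^8 = (13^4)^2 = 28561^2 = 815730721
13^16 = (13^8)^2 = 815730721^2 = 665416609183179841
13^17 = 13 * 13^16 = 13 * 665416609183179841 = 8650415919381337933
13^34 = (13^17)^2 = 8650415919381337933^2 = 74829695578286078013428929473144712489

Result: 74829695578286078013428929473144712489
Multiplications needed: 6 (6 lines after 13^1)

13^34 = 74829695578286078013428929473144712489. Using exponentiation by squaring, this requires 6 multiplications. The key idea: if the exponent is even, square the half-power; if odd, multiply by the base once.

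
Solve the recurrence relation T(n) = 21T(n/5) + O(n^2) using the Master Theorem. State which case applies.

Master Theorem for T(n) = 21T(n/5) + O(n^2):

a = 21, b = 5, c = 2
log_b(a) = log_5(21) = 1.8917

Case 3: c = 2 > log_5(21) = 1.8917
T(n) = O(n^2) = O(n^2)

For T(n) = 21T(n/5) + O(n^2): log_5(21) = 1.8917. This is Case 3 of the Master Theorem (c > log_b(a), work dominated by root), giving O(n^2).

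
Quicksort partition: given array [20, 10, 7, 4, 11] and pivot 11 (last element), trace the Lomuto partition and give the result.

Lomuto partition with pivot = 11:

Initial array: [20, 10, 7, 4, 11]

arr[0]=20 > 11: no swap
arr[1]=10 <= 11: swap with position 0, array becomes [10, 20, 7, 4, 11]
arr[2]=7 <= 11: swap with position 1, array becomes [10, 7, 20, 4, 11]
arr[3]=4 <= 11: swap with position 2, array becomes [10, 7, 4, 20, 11]

Place pivot at position 3: [10, 7, 4, 11, 20]
Pivot position: 3

After partitioning with pivot 11, the array becomes [10, 7, 4, 11, 20]. The pivot is placed at index 3. All elements to the left of the pivot are <= 11, and all elements to the right are > 11.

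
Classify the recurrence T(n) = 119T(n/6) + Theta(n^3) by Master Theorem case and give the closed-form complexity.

Master Theorem for T(n) = 119T(n/6) + O(n^3):

a = 119, b = 6, c = 3
log_b(a) = log_6(119) = 2.6673

Case 3: c = 3 > log_6(119) = 2.6673
T(n) = O(n^3) = O(n^3)

For T(n) = 119T(n/6) + O(n^3): log_6(119) = 2.6673. This is Case 3 of the Master Theorem (c > log_b(a), work dominated by root), giving O(n^3).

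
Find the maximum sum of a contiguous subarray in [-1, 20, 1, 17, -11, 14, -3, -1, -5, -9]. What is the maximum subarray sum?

Using Kadane's algorithm on [-1, 20, 1, 17, -11, 14, -3, -1, -5, -9]:

Scanning through the array:
Position 1 (value 20): max_ending_here = 20, max_so_far = 20
Position 2 (value 1): max_ending_here = 21, max_so_far = 21
Position 3 (value 17): max_ending_here = 38, max_so_far = 38
Position 4 (value -11): max_ending_here = 27, max_so_far = 38
Position 5 (value 14): max_ending_here = 41, max_so_far = 41
Position 6 (value -3): max_ending_here = 38, max_so_far = 41
Position 7 (value -1): max_ending_here = 37, max_so_far = 41
Position 8 (value -5): max_ending_here = 32, max_so_far = 41
Position 9 (value -9): max_ending_here = 23, max_so_far = 41

Maximum subarray: [20, 1, 17, -11, 14]
Maximum sum: 41

The maximum subarray is [20, 1, 17, -11, 14] with sum 41. This subarray runs from index 1 to index 5.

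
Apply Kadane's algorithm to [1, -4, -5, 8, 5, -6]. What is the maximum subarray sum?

Using Kadane's algorithm on [1, -4, -5, 8, 5, -6]:

Scanning through the array:
Position 1 (value -4): max_ending_here = -3, max_so_far = 1
Position 2 (value -5): max_ending_here = -5, max_so_far = 1
Position 3 (value 8): max_ending_here = 8, max_so_far = 8
Position 4 (value 5): max_ending_here = 13, max_so_far = 13
Position 5 (value -6): max_ending_here = 7, max_so_far = 13

Maximum subarray: [8, 5]
Maximum sum: 13

The maximum subarray is [8, 5] with sum 13. This subarray runs from index 3 to index 4.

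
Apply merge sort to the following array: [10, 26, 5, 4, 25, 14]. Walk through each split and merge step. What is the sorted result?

Merge sort trace:

Split: [10, 26, 5, 4, 25, 14] -> [10, 26, 5] and [4, 25, 14]
  Split: [10, 26, 5] -> [10] and [26, 5]
    Split: [26, 5] -> [26] and [5]
    Merge: [26] + [5] -> [5, 26]
  Merge: [10] + [5, 26] -> [5, 10, 26]
  Split: [4, 25, 14] -> [4] and [25, 14]
    Split: [25, 14] -> [25] and [14]
    Merge: [25] + [14] -> [14, 25]
  Merge: [4] + [14, 25] -> [4, 14, 25]
Merge: [5, 10, 26] + [4, 14, 25] -> [4, 5, 10, 14, 25, 26]

Final sorted array: [4, 5, 10, 14, 25, 26]

The merge sort proceeds by recursively splitting the array and merging sorted halves.
After all merges, the sorted array is [4, 5, 10, 14, 25, 26].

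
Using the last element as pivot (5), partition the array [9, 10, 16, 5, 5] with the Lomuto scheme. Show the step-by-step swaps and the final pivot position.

Lomuto partition with pivot = 5:

Initial array: [9, 10, 16, 5, 5]

arr[0]=9 > 5: no swap
arr[1]=10 > 5: no swap
arr[2]=16 > 5: no swap
arr[3]=5 <= 5: swap with position 0, array becomes [5, 10, 16, 9, 5]

Place pivot at position 1: [5, 5, 16, 9, 10]
Pivot position: 1

After partitioning with pivot 5, the array becomes [5, 5, 16, 9, 10]. The pivot is placed at index 1. All elements to the left of the pivot are <= 5, and all elements to the right are > 5.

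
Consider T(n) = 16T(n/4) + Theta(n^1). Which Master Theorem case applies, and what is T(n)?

Master Theorem for T(n) = 16T(n/4) + O(n^1):

a = 16, b = 4, c = 1
log_b(a) = log_4(16) = 2.0000

Case 1: c = 1 < log_4(16) = 2.0000
T(n) = O(n^(log_4 16)) = O(n^2)

For T(n) = 16T(n/4) + O(n^1): log_4(16) = 2.0000. This is Case 1 of the Master Theorem (c < log_b(a), work dominated by leaves), giving O(n^2).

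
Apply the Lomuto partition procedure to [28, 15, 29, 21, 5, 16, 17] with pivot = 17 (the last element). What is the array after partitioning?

Lomuto partition with pivot = 17:

Initial array: [28, 15, 29, 21, 5, 16, 17]

arr[0]=28 > 17: no swap
arr[1]=15 <= 17: swap with position 0, array becomes [15, 28, 29, 21, 5, 16, 17]
arr[2]=29 > 17: no swap
arr[3]=21 > 17: no swap
arr[4]=5 <= 17: swap with position 1, array becomes [15, 5, 29, 21, 28, 16, 17]
arr[5]=16 <= 17: swap with position 2, array becomes [15, 5, 16, 21, 28, 29, 17]

Place pivot at position 3: [15, 5, 16, 17, 28, 29, 21]
Pivot position: 3

After partitioning with pivot 17, the array becomes [15, 5, 16, 17, 28, 29, 21]. The pivot is placed at index 3. All elements to the left of the pivot are <= 17, and all elements to the right are > 17.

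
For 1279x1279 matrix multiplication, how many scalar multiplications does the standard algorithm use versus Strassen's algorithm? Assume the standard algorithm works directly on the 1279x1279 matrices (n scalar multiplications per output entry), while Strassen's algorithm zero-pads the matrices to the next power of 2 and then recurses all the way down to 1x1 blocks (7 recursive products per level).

Matrix multiplication for 1279x1279 matrices:

Strassen's algorithm requires power-of-2 dimensions. Pad 1279x1279 to 2048x2048 (next power of 2).

Standard algorithm: 1279^3 = 2092240639 multiplications
Strassen's algorithm: 7^(log2(2048)) = 7^11 = 1977326743 multiplications
Savings: 2092240639 - 1977326743 = 114913896 multiplications

Standard: 2092240639 multiplications (1279^3). Strassen: 1977326743 multiplications (7^11, after padding to 2048x2048). Strassen reduces 8 recursive multiplications to 7 at each level.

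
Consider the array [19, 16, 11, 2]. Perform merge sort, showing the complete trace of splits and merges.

Merge sort trace:

Split: [19, 16, 11, 2] -> [19, 16] and [11, 2]
  Split: [19, 16] -> [19] and [16]
  Merge: [19] + [16] -> [16, 19]
  Split: [11, 2] -> [11] and [2]
  Merge: [11] + [2] -> [2, 11]
Merge: [16, 19] + [2, 11] -> [2, 11, 16, 19]

Final sorted array: [2, 11, 16, 19]

The merge sort proceeds by recursively splitting the array and merging sorted halves.
After all merges, the sorted array is [2, 11, 16, 19].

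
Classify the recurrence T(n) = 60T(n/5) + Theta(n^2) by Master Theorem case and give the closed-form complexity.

Master Theorem for T(n) = 60T(n/5) + O(n^2):

a = 60, b = 5, c = 2
log_b(a) = log_5(60) = 2.5440

Case 1: c = 2 < log_5(60) = 2.5440
T(n) = O(n^(log_5 60))

For T(n) = 60T(n/5) + O(n^2): log_5(60) = 2.5440. This is Case 1 of the Master Theorem (c < log_b(a), work dominated by leaves), giving O(n^(log_5 60)).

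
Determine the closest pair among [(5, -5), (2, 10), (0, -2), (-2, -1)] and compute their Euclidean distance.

Computing all pairwise distances among 4 points:

d((5, -5), (2, 10)) = 15.2971
d((5, -5), (0, -2)) = 5.831
d((5, -5), (-2, -1)) = 8.0623
d((2, 10), (0, -2)) = 12.1655
d((2, 10), (-2, -1)) = 11.7047
d((0, -2), (-2, -1)) = 2.2361 <-- minimum

Closest pair: (0, -2) and (-2, -1) with distance 2.2361

The closest pair is (0, -2) and (-2, -1) with Euclidean distance 2.2361. For 4 points, brute-force pairwise comparison is shown above. For large n, the divide-and-conquer algorithm (sort by x, recurse on halves, check the dividing strip) achieves O(n log n).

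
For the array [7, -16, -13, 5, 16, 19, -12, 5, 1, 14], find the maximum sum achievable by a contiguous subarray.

Using Kadane's algorithm on [7, -16, -13, 5, 16, 19, -12, 5, 1, 14]:

Scanning through the array:
Position 1 (value -16): max_ending_here = -9, max_so_far = 7
Position 2 (value -13): max_ending_here = -13, max_so_far = 7
Position 3 (value 5): max_ending_here = 5, max_so_far = 7
Position 4 (value 16): max_ending_here = 21, max_so_far = 21
Position 5 (value 19): max_ending_here = 40, max_so_far = 40
Position 6 (value -12): max_ending_here = 28, max_so_far = 40
Position 7 (value 5): max_ending_here = 33, max_so_far = 40
Position 8 (value 1): max_ending_here = 34, max_so_far = 40
Position 9 (value 14): max_ending_here = 48, max_so_far = 48

Maximum subarray: [5, 16, 19, -12, 5, 1, 14]
Maximum sum: 48

The maximum subarray is [5, 16, 19, -12, 5, 1, 14] with sum 48. This subarray runs from index 3 to index 9.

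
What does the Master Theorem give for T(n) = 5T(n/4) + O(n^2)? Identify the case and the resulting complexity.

Master Theorem for T(n) = 5T(n/4) + O(n^2):

a = 5, b = 4, c = 2
log_b(a) = log_4(5) = 1.1610

Case 3: c = 2 > log_4(5) = 1.1610
T(n) = O(n^2) = O(n^2)

For T(n) = 5T(n/4) + O(n^2): log_4(5) = 1.1610. This is Case 3 of the Master Theorem (c > log_b(a), work dominated by root), giving O(n^2).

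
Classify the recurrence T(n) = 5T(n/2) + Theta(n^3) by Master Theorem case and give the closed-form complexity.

Master Theorem for T(n) = 5T(n/2) + O(n^3):

a = 5, b = 2, c = 3
log_b(a) = log_2(5) = 2.3219

Case 3: c = 3 > log_2(5) = 2.3219
T(n) = O(n^3) = O(n^3)

For T(n) = 5T(n/2) + O(n^3): log_2(5) = 2.3219. This is Case 3 of the Master Theorem (c > log_b(a), work dominated by root), giving O(n^3).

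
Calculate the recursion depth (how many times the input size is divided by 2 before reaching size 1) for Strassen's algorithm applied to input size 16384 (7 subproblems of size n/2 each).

For divide and conquer with division factor 2:

Problem sizes at each level:
Level 0: 16384
Level 1: 8192
Level 2: 4096
Level 3: 2048
Level 4: 1024
Level 5: 512
Level 6: 256
Level 7: 128
Level 8: 64
Level 9: 32
Level 10: 16
Level 11: 8
Level 12: 4
Level 13: 2
Level 14: 1

The root is level 0 and the size-1 base case is level 14 (the tree spans levels 0 through 14, i.e. 15 levels counting the root), so the depth is the number of divisions: log_2(16384) = 14

The recursion tree depth is log_2(16384) = 14. At each level, the problem size is divided by 2, so it takes 14 divisions to reduce to a base case of size 1. The algorithm makes 7 recursive calls at each level.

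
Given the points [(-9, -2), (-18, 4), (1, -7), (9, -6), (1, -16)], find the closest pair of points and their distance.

Computing all pairwise distances among 5 points:

d((-9, -2), (-18, 4)) = 10.8167
d((-9, -2), (1, -7)) = 11.1803
d((-9, -2), (9, -6)) = 18.4391
d((-9, -2), (1, -16)) = 17.2047
d((-18, 4), (1, -7)) = 21.9545
d((-18, 4), (9, -6)) = 28.7924
d((-18, 4), (1, -16)) = 27.5862
d((1, -7), (9, -6)) = 8.0623 <-- minimum
d((1, -7), (1, -16)) = 9.0
d((9, -6), (1, -16)) = 12.8062

Closest pair: (1, -7) and (9, -6) with distance 8.0623

The closest pair is (1, -7) and (9, -6) with Euclidean distance 8.0623. For 5 points, brute-force pairwise comparison is shown above. For large n, the divide-and-conquer algorithm (sort by x, recurse on halves, check the dividing strip) achieves O(n log n).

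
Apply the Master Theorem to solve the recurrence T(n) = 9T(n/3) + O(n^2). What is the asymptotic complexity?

Master Theorem for T(n) = 9T(n/3) + O(n^2):

a = 9, b = 3, c = 2
log_b(a) = log_3(9) = 2.0000

Case 2: c = 2 = log_3(9) = 2.0000
T(n) = O(n^2 log n) = O(n^2 log n)

For T(n) = 9T(n/3) + O(n^2): log_3(9) = 2.0000. This is Case 2 of the Master Theorem (c = log_b(a), equal work at all levels), giving O(n^2 log n).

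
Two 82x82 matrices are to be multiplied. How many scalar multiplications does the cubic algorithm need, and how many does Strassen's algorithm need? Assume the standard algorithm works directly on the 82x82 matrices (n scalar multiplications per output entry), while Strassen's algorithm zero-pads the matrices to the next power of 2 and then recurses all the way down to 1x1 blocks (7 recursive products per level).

Matrix multiplication for 82x82 matrices:

Strassen's algorithm requires power-of-2 dimensions. Pad 82x82 to 128x128 (next power of 2).

Standard algorithm: 82^3 = 551368 multiplications
Strassen's algorithm: 7^(log2(128)) = 7^7 = 823543 multiplications
Difference: 551368 - 823543 = -272175 (Strassen uses MORE here due to padding overhead — for small or just-over-power-of-2 n, padding can outweigh the per-level savings)

Standard: 551368 multiplications (82^3). Strassen: 823543 multiplications (7^7, after padding to 128x128). Strassen reduces 8 recursive multiplications to 7 at each level.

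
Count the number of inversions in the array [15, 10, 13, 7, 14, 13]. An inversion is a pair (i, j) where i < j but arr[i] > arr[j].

Finding inversions in [15, 10, 13, 7, 14, 13]:

(0, 1): arr[0]=15 > arr[1]=10
(0, 2): arr[0]=15 > arr[2]=13
(0, 3): arr[0]=15 > arr[3]=7
(0, 4): arr[0]=15 > arr[4]=14
(0, 5): arr[0]=15 > arr[5]=13
(1, 3): arr[1]=10 > arr[3]=7
(2, 3): arr[2]=13 > arr[3]=7
(4, 5): arr[4]=14 > arr[5]=13

Total inversions: 8

The array has 8 inversion(s): (0,1), (0,2), (0,3), (0,4), (0,5), (1,3), (2,3), (4,5). Each pair (i,j) satisfies i < j and arr[i] > arr[j].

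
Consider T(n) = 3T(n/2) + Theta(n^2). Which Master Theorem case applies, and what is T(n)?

Master Theorem for T(n) = 3T(n/2) + O(n^2):

a = 3, b = 2, c = 2
log_b(a) = log_2(3) = 1.5850

Case 3: c = 2 > log_2(3) = 1.5850
T(n) = O(n^2) = O(n^2)

For T(n) = 3T(n/2) + O(n^2): log_2(3) = 1.5850. This is Case 3 of the Master Theorem (c > log_b(a), work dominated by root), giving O(n^2).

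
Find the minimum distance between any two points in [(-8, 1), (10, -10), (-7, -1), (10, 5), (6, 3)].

Computing all pairwise distances among 5 points:

d((-8, 1), (10, -10)) = 21.095
d((-8, 1), (-7, -1)) = 2.2361 <-- minimum
d((-8, 1), (10, 5)) = 18.4391
d((-8, 1), (6, 3)) = 14.1421
d((10, -10), (-7, -1)) = 19.2354
d((10, -10), (10, 5)) = 15.0
d((10, -10), (6, 3)) = 13.6015
d((-7, -1), (10, 5)) = 18.0278
d((-7, -1), (6, 3)) = 13.6015
d((10, 5), (6, 3)) = 4.4721

Closest pair: (-8, 1) and (-7, -1) with distance 2.2361

The closest pair is (-8, 1) and (-7, -1) with Euclidean distance 2.2361. For 5 points, brute-force pairwise comparison is shown above. For large n, the divide-and-conquer algorithm (sort by x, recurse on halves, check the dividing strip) achieves O(n log n).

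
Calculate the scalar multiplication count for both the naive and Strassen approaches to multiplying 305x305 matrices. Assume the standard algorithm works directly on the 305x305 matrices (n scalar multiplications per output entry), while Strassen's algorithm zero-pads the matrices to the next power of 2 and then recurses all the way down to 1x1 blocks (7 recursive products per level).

Matrix multiplication for 305x305 matrices:

Strassen's algorithm requires power-of-2 dimensions. Pad 305x305 to 512x512 (next power of 2).

Standard algorithm: 305^3 = 28372625 multiplications
Strassen's algorithm: 7^(log2(512)) = 7^9 = 40353607 multiplications
Difference: 28372625 - 40353607 = -11980982 (Strassen uses MORE here due to padding overhead — for small or just-over-power-of-2 n, padding can outweigh the per-level savings)

Standard: 28372625 multiplications (305^3). Strassen: 40353607 multiplications (7^9, after padding to 512x512). Strassen reduces 8 recursive multiplications to 7 at each level.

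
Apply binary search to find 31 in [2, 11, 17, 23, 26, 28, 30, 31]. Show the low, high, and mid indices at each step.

Binary search for 31 in [2, 11, 17, 23, 26, 28, 30, 31]:

lo=0, hi=7, mid=3, arr[mid]=23 -> 23 < 31, search right half
lo=4, hi=7, mid=5, arr[mid]=28 -> 28 < 31, search right half
lo=6, hi=7, mid=6, arr[mid]=30 -> 30 < 31, search right half
lo=7, hi=7, mid=7, arr[mid]=31 -> Found target at index 7!

Binary search finds 31 at index 7 after 4 comparisons. The search repeatedly halves the search space by comparing with the middle element.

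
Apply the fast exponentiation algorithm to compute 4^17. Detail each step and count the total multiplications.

Computing 4^17 by squaring (build up from 4^1; each line after the first costs one multiplication):

4^1 = 4
4^2 = (4^1)^2 = 4^2 = 16
4^4 = (4^2)^2 = 16^2 = 256
4^8 = (4^4)^2 = 256^2 = 65536
4^16 = (4^8)^2 = 65536^2 = 4294967296
4^17 = 4 * 4^16 = 4 * 4294967296 = 17179869184

Result: 17179869184
Multiplications needed: 5 (5 lines after 4^1)

4^17 = 17179869184. Using exponentiation by squaring, this requires 5 multiplications. The key idea: if the exponent is even, square the half-power; if odd, multiply by the base once.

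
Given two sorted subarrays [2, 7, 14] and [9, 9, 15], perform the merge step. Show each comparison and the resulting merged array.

Merging process:

Compare 2 vs 9: take 2 from left. Merged: [2]
Compare 7 vs 9: take 7 from left. Merged: [2, 7]
Compare 14 vs 9: take 9 from right. Merged: [2, 7, 9]
Compare 14 vs 9: take 9 from right. Merged: [2, 7, 9, 9]
Compare 14 vs 15: take 14 from left. Merged: [2, 7, 9, 9, 14]
Append remaining from right: [15]. Merged: [2, 7, 9, 9, 14, 15]

Final merged array: [2, 7, 9, 9, 14, 15]
Total comparisons: 5

The merged array is [2, 7, 9, 9, 14, 15], requiring 5 comparisons. The merge step runs in O(n) time where n is the total number of elements.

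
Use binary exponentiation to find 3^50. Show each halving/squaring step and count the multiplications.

Computing 3^50 by squaring (build up from 3^1; each line after the first costs one multiplication):

3^1 = 3
3^2 = (3^1)^2 = 3^2 = 9
3^3 = 3 * 3^2 = 3 * 9 = 27
3^6 = (3^3)^2 = 27^2 = 729
3^12 = (3^6)^2 = 729^2 = 531441
3^24 = (3^12)^2 = 531441^2 = 282429536481
3^25 = 3 * 3^24 = 3 * 282429536481 = 847288609443
3^50 = (3^25)^2 = 847288609443^2 = 717897987691852588770249

Result: 717897987691852588770249
Multiplications needed: 7 (7 lines after 3^1)

3^50 = 717897987691852588770249. Using exponentiation by squaring, this requires 7 multiplications. The key idea: if the exponent is even, square the half-power; if odd, multiply by the base once.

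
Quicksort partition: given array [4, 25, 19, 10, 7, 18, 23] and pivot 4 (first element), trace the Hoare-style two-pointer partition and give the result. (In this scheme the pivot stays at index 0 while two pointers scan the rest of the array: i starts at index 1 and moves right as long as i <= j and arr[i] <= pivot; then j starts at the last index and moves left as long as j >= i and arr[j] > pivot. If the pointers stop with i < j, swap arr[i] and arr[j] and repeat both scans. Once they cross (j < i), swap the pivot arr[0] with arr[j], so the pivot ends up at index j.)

Hoare-style two-pointer partition with pivot = 4:

Initial array: [4, 25, 19, 10, 7, 18, 23]

Pointers start at i = 1, j = 6.
i ends at 1, j ends at 0: the pointers have crossed (j < i), so scanning stops.

j = 0, so swapping arr[0] with arr[j] leaves the pivot at position 0: [4, 25, 19, 10, 7, 18, 23]
Pivot position: 0

After partitioning with pivot 4, the array becomes [4, 25, 19, 10, 7, 18, 23]. The pivot is placed at index 0. All elements to the left of the pivot are <= 4, and all elements to the right are > 4.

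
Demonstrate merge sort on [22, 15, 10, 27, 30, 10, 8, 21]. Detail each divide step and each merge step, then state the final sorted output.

Merge sort trace:

Split: [22, 15, 10, 27, 30, 10, 8, 21] -> [22, 15, 10, 27] and [30, 10, 8, 21]
  Split: [22, 15, 10, 27] -> [22, 15] and [10, 27]
    Split: [22, 15] -> [22] and [15]
    Merge: [22] + [15] -> [15, 22]
    Split: [10, 27] -> [10] and [27]
    Merge: [10] + [27] -> [10, 27]
  Merge: [15, 22] + [10, 27] -> [10, 15, 22, 27]
  Split: [30, 10, 8, 21] -> [30, 10] and [8, 21]
    Split: [30, 10] -> [30] and [10]
    Merge: [30] + [10] -> [10, 30]
    Split: [8, 21] -> [8] and [21]
    Merge: [8] + [21] -> [8, 21]
  Merge: [10, 30] + [8, 21] -> [8, 10, 21, 30]
Merge: [10, 15, 22, 27] + [8, 10, 21, 30] -> [8, 10, 10, 15, 21, 22, 27, 30]

Final sorted array: [8, 10, 10, 15, 21, 22, 27, 30]

The merge sort proceeds by recursively splitting the array and merging sorted halves.
After all merges, the sorted array is [8, 10, 10, 15, 21, 22, 27, 30].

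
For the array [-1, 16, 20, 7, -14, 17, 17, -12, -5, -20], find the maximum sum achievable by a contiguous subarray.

Using Kadane's algorithm on [-1, 16, 20, 7, -14, 17, 17, -12, -5, -20]:

Scanning through the array:
Position 1 (value 16): max_ending_here = 16, max_so_far = 16
Position 2 (value 20): max_ending_here = 36, max_so_far = 36
Position 3 (value 7): max_ending_here = 43, max_so_far = 43
Position 4 (value -14): max_ending_here = 29, max_so_far = 43
Position 5 (value 17): max_ending_here = 46, max_so_far = 46
Position 6 (value 17): max_ending_here = 63, max_so_far = 63
Position 7 (value -12): max_ending_here = 51, max_so_far = 63
Position 8 (value -5): max_ending_here = 46, max_so_far = 63
Position 9 (value -20): max_ending_here = 26, max_so_far = 63

Maximum subarray: [16, 20, 7, -14, 17, 17]
Maximum sum: 63

The maximum subarray is [16, 20, 7, -14, 17, 17] with sum 63. This subarray runs from index 1 to index 6.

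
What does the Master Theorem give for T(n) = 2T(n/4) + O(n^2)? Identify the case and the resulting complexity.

Master Theorem for T(n) = 2T(n/4) + O(n^2):

a = 2, b = 4, c = 2
log_b(a) = log_4(2) = 0.5000

Case 3: c = 2 > log_4(2) = 0.5000
T(n) = O(n^2) = O(n^2)

For T(n) = 2T(n/4) + O(n^2): log_4(2) = 0.5000. This is Case 3 of the Master Theorem (c > log_b(a), work dominated by root), giving O(n^2).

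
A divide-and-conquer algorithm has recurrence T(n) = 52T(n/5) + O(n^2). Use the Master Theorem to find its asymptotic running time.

Master Theorem for T(n) = 52T(n/5) + O(n^2):

a = 52, b = 5, c = 2
log_b(a) = log_5(52) = 2.4550

Case 1: c = 2 < log_5(52) = 2.4550
T(n) = O(n^(log_5 52))

For T(n) = 52T(n/5) + O(n^2): log_5(52) = 2.4550. This is Case 1 of the Master Theorem (c < log_b(a), work dominated by leaves), giving O(n^(log_5 52)).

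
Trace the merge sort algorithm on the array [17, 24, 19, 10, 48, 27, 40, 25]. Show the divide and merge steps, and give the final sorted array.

Merge sort trace:

Split: [17, 24, 19, 10, 48, 27, 40, 25] -> [17, 24, 19, 10] and [48, 27, 40, 25]
  Split: [17, 24, 19, 10] -> [17, 24] and [19, 10]
    Split: [17, 24] -> [17] and [24]
    Merge: [17] + [24] -> [17, 24]
    Split: [19, 10] -> [19] and [10]
    Merge: [19] + [10] -> [10, 19]
  Merge: [17, 24] + [10, 19] -> [10, 17, 19, 24]
  Split: [48, 27, 40, 25] -> [48, 27] and [40, 25]
    Split: [48, 27] -> [48] and [27]
    Merge: [48] + [27] -> [27, 48]
    Split: [40, 25] -> [40] and [25]
    Merge: [40] + [25] -> [25, 40]
  Merge: [27, 48] + [25, 40] -> [25, 27, 40, 48]
Merge: [10, 17, 19, 24] + [25, 27, 40, 48] -> [10, 17, 19, 24, 25, 27, 40, 48]

Final sorted array: [10, 17, 19, 24, 25, 27, 40, 48]

The merge sort proceeds by recursively splitting the array and merging sorted halves.
After all merges, the sorted array is [10, 17, 19, 24, 25, 27, 40, 48].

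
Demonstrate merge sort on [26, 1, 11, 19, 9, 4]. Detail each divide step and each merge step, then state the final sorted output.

Merge sort trace:

Split: [26, 1, 11, 19, 9, 4] -> [26, 1, 11] and [19, 9, 4]
  Split: [26, 1, 11] -> [26] and [1, 11]
    Split: [1, 11] -> [1] and [11]
    Merge: [1] + [11] -> [1, 11]
  Merge: [26] + [1, 11] -> [1, 11, 26]
  Split: [19, 9, 4] -> [19] and [9, 4]
    Split: [9, 4] -> [9] and [4]
    Merge: [9] + [4] -> [4, 9]
  Merge: [19] + [4, 9] -> [4, 9, 19]
Merge: [1, 11, 26] + [4, 9, 19] -> [1, 4, 9, 11, 19, 26]

Final sorted array: [1, 4, 9, 11, 19, 26]

The merge sort proceeds by recursively splitting the array and merging sorted halves.
After all merges, the sorted array is [1, 4, 9, 11, 19, 26].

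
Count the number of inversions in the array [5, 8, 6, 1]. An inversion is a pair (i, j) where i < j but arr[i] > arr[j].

Finding inversions in [5, 8, 6, 1]:

(0, 3): arr[0]=5 > arr[3]=1
(1, 2): arr[1]=8 > arr[2]=6
(1, 3): arr[1]=8 > arr[3]=1
(2, 3): arr[2]=6 > arr[3]=1

Total inversions: 4

The array has 4 inversion(s): (0,3), (1,2), (1,3), (2,3). Each pair (i,j) satisfies i < j and arr[i] > arr[j].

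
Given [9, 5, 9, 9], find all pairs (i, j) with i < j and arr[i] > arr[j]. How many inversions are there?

Finding inversions in [9, 5, 9, 9]:

(0, 1): arr[0]=9 > arr[1]=5

Total inversions: 1

The array has 1 inversion(s): (0,1). Each pair (i,j) satisfies i < j and arr[i] > arr[j].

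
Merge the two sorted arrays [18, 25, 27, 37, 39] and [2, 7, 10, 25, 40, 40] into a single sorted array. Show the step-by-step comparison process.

Merging process:

Compare 18 vs 2: take 2 from right. Merged: [2]
Compare 18 vs 7: take 7 from right. Merged: [2, 7]
Compare 18 vs 10: take 10 from right. Merged: [2, 7, 10]
Compare 18 vs 25: take 18 from left. Merged: [2, 7, 10, 18]
Compare 25 vs 25: take 25 from left. Merged: [2, 7, 10, 18, 25]
Compare 27 vs 25: take 25 from right. Merged: [2, 7, 10, 18, 25, 25]
Compare 27 vs 40: take 27 from left. Merged: [2, 7, 10, 18, 25, 25, 27]
Compare 37 vs 40: take 37 from left. Merged: [2, 7, 10, 18, 25, 25, 27, 37]
Compare 39 vs 40: take 39 from left. Merged: [2, 7, 10, 18, 25, 25, 27, 37, 39]
Append remaining from right: [40, 40]. Merged: [2, 7, 10, 18, 25, 25, 27, 37, 39, 40, 40]

Final merged array: [2, 7, 10, 18, 25, 25, 27, 37, 39, 40, 40]
Total comparisons: 9

The merged array is [2, 7, 10, 18, 25, 25, 27, 37, 39, 40, 40], requiring 9 comparisons. The merge step runs in O(n) time where n is the total number of elements.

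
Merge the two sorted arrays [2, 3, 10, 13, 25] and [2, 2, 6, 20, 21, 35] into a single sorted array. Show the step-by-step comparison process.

Merging process:

Compare 2 vs 2: take 2 from left. Merged: [2]
Compare 3 vs 2: take 2 from right. Merged: [2, 2]
Compare 3 vs 2: take 2 from right. Merged: [2, 2, 2]
Compare 3 vs 6: take 3 from left. Merged: [2, 2, 2, 3]
Compare 10 vs 6: take 6 from right. Merged: [2, 2, 2, 3, 6]
Compare 10 vs 20: take 10 from left. Merged: [2, 2, 2, 3, 6, 10]
Compare 13 vs 20: take 13 from left. Merged: [2, 2, 2, 3, 6, 10, 13]
Compare 25 vs 20: take 20 from right. Merged: [2, 2, 2, 3, 6, 10, 13, 20]
Compare 25 vs 21: take 21 from right. Merged: [2, 2, 2, 3, 6, 10, 13, 20, 21]
Compare 25 vs 35: take 25 from left. Merged: [2, 2, 2, 3, 6, 10, 13, 20, 21, 25]
Append remaining from right: [35]. Merged: [2, 2, 2, 3, 6, 10, 13, 20, 21, 25, 35]

Final merged array: [2, 2, 2, 3, 6, 10, 13, 20, 21, 25, 35]
Total comparisons: 10

The merged array is [2, 2, 2, 3, 6, 10, 13, 20, 21, 25, 35], requiring 10 comparisons. The merge step runs in O(n) time where n is the total number of elements.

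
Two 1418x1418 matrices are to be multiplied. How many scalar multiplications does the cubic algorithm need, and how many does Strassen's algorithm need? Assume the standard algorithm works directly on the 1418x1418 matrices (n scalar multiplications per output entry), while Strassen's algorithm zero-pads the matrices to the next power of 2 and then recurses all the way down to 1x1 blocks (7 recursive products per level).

Matrix multiplication for 1418x1418 matrices:

Strassen's algorithm requires power-of-2 dimensions. Pad 1418x1418 to 2048x2048 (next power of 2).

Standard algorithm: 1418^3 = 2851206632 multiplications
Strassen's algorithm: 7^(log2(2048)) = 7^11 = 1977326743 multiplications
Savings: 2851206632 - 1977326743 = 873879889 multiplications

Standard: 2851206632 multiplications (1418^3). Strassen: 1977326743 multiplications (7^11, after padding to 2048x2048). Strassen reduces 8 recursive multiplications to 7 at each level.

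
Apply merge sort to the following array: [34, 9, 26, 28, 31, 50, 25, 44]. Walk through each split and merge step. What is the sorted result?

Merge sort trace:

Split: [34, 9, 26, 28, 31, 50, 25, 44] -> [34, 9, 26, 28] and [31, 50, 25, 44]
  Split: [34, 9, 26, 28] -> [34, 9] and [26, 28]
    Split: [34, 9] -> [34] and [9]
    Merge: [34] + [9] -> [9, 34]
    Split: [26, 28] -> [26] and [28]
    Merge: [26] + [28] -> [26, 28]
  Merge: [9, 34] + [26, 28] -> [9, 26, 28, 34]
  Split: [31, 50, 25, 44] -> [31, 50] and [25, 44]
    Split: [31, 50] -> [31] and [50]
    Merge: [31] + [50] -> [31, 50]
    Split: [25, 44] -> [25] and [44]
    Merge: [25] + [44] -> [25, 44]
  Merge: [31, 50] + [25, 44] -> [25, 31, 44, 50]
Merge: [9, 26, 28, 34] + [25, 31, 44, 50] -> [9, 25, 26, 28, 31, 34, 44, 50]

Final sorted array: [9, 25, 26, 28, 31, 34, 44, 50]

The merge sort proceeds by recursively splitting the array and merging sorted halves.
After all merges, the sorted array is [9, 25, 26, 28, 31, 34, 44, 50].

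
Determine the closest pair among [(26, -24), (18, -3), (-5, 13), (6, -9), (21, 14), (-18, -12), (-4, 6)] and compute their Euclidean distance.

Computing all pairwise distances among 7 points:

d((26, -24), (18, -3)) = 22.4722
d((26, -24), (-5, 13)) = 48.2701
d((26, -24), (6, -9)) = 25.0
d((26, -24), (21, 14)) = 38.3275
d((26, -24), (-18, -12)) = 45.607
d((26, -24), (-4, 6)) = 42.4264
d((18, -3), (-5, 13)) = 28.0179
d((18, -3), (6, -9)) = 13.4164
d((18, -3), (21, 14)) = 17.2627
d((18, -3), (-18, -12)) = 37.108
d((18, -3), (-4, 6)) = 23.7697
d((-5, 13), (6, -9)) = 24.5967
d((-5, 13), (21, 14)) = 26.0192
d((-5, 13), (-18, -12)) = 28.178
d((-5, 13), (-4, 6)) = 7.0711 <-- minimum
d((6, -9), (21, 14)) = 27.4591
d((6, -9), (-18, -12)) = 24.1868
d((6, -9), (-4, 6)) = 18.0278
d((21, 14), (-18, -12)) = 46.8722
d((21, 14), (-4, 6)) = 26.2488
d((-18, -12), (-4, 6)) = 22.8035

Closest pair: (-5, 13) and (-4, 6) with distance 7.0711

The closest pair is (-5, 13) and (-4, 6) with Euclidean distance 7.0711. For 7 points, brute-force pairwise comparison is shown above. For large n, the divide-and-conquer algorithm (sort by x, recurse on halves, check the dividing strip) achieves O(n log n).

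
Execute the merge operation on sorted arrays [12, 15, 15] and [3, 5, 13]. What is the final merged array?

Merging process:

Compare 12 vs 3: take 3 from right. Merged: [3]
Compare 12 vs 5: take 5 from right. Merged: [3, 5]
Compare 12 vs 13: take 12 from left. Merged: [3, 5, 12]
Compare 15 vs 13: take 13 from right. Merged: [3, 5, 12, 13]
Append remaining from left: [15, 15]. Merged: [3, 5, 12, 13, 15, 15]

Final merged array: [3, 5, 12, 13, 15, 15]
Total comparisons: 4

The merged array is [3, 5, 12, 13, 15, 15], requiring 4 comparisons. The merge step runs in O(n) time where n is the total number of elements.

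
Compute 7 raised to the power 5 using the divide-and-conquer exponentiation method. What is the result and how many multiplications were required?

Computing 7^5 by squaring (build up from 7^1; each line after the first costs one multiplication):

7^1 = 7
7^2 = (7^1)^2 = 7^2 = 49
7^4 = (7^2)^2 = 49^2 = 2401
7^5 = 7 * 7^4 = 7 * 2401 = 16807

Result: 16807
Multiplications needed: 3 (3 lines after 7^1)

7^5 = 16807. Using exponentiation by squaring, this requires 3 multiplications. The key idea: if the exponent is even, square the half-power; if odd, multiply by the base once.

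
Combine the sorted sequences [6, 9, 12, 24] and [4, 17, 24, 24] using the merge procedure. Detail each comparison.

Merging process:

Compare 6 vs 4: take 4 from right. Merged: [4]
Compare 6 vs 17: take 6 from left. Merged: [4, 6]
Compare 9 vs 17: take 9 from left. Merged: [4, 6, 9]
Compare 12 vs 17: take 12 from left. Merged: [4, 6, 9, 12]
Compare 24 vs 17: take 17 from right. Merged: [4, 6, 9, 12, 17]
Compare 24 vs 24: take 24 from left. Merged: [4, 6, 9, 12, 17, 24]
Append remaining from right: [24, 24]. Merged: [4, 6, 9, 12, 17, 24, 24, 24]

Final merged array: [4, 6, 9, 12, 17, 24, 24, 24]
Total comparisons: 6

The merged array is [4, 6, 9, 12, 17, 24, 24, 24], requiring 6 comparisons. The merge step runs in O(n) time where n is the total number of elements.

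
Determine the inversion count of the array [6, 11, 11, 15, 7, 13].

Finding inversions in [6, 11, 11, 15, 7, 13]:

(1, 4): arr[1]=11 > arr[4]=7
(2, 4): arr[2]=11 > arr[4]=7
(3, 4): arr[3]=15 > arr[4]=7
(3, 5): arr[3]=15 > arr[5]=13

Total inversions: 4

The array has 4 inversion(s): (1,4), (2,4), (3,4), (3,5). Each pair (i,j) satisfies i < j and arr[i] > arr[j].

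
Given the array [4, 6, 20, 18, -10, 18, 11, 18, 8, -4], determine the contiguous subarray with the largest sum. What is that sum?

Using Kadane's algorithm on [4, 6, 20, 18, -10, 18, 11, 18, 8, -4]:

Scanning through the array:
Position 1 (value 6): max_ending_here = 10, max_so_far = 10
Position 2 (value 20): max_ending_here = 30, max_so_far = 30
Position 3 (value 18): max_ending_here = 48, max_so_far = 48
Position 4 (value -10): max_ending_here = 38, max_so_far = 48
Position 5 (value 18): max_ending_here = 56, max_so_far = 56
Position 6 (value 11): max_ending_here = 67, max_so_far = 67
Position 7 (value 18): max_ending_here = 85, max_so_far = 85
Position 8 (value 8): max_ending_here = 93, max_so_far = 93
Position 9 (value -4): max_ending_here = 89, max_so_far = 93

Maximum subarray: [4, 6, 20, 18, -10, 18, 11, 18, 8]
Maximum sum: 93

The maximum subarray is [4, 6, 20, 18, -10, 18, 11, 18, 8] with sum 93. This subarray runs from index 0 to index 8.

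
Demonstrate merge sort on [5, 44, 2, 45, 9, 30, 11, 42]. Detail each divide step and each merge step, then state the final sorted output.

Merge sort trace:

Split: [5, 44, 2, 45, 9, 30, 11, 42] -> [5, 44, 2, 45] and [9, 30, 11, 42]
  Split: [5, 44, 2, 45] -> [5, 44] and [2, 45]
    Split: [5, 44] -> [5] and [44]
    Merge: [5] + [44] -> [5, 44]
    Split: [2, 45] -> [2] and [45]
    Merge: [2] + [45] -> [2, 45]
  Merge: [5, 44] + [2, 45] -> [2, 5, 44, 45]
  Split: [9, 30, 11, 42] -> [9, 30] and [11, 42]
    Split: [9, 30] -> [9] and [30]
    Merge: [9] + [30] -> [9, 30]
    Split: [11, 42] -> [11] and [42]
    Merge: [11] + [42] -> [11, 42]
  Merge: [9, 30] + [11, 42] -> [9, 11, 30, 42]
Merge: [2, 5, 44, 45] + [9, 11, 30, 42] -> [2, 5, 9, 11, 30, 42, 44, 45]

Final sorted array: [2, 5, 9, 11, 30, 42, 44, 45]

The merge sort proceeds by recursively splitting the array and merging sorted halves.
After all merges, the sorted array is [2, 5, 9, 11, 30, 42, 44, 45].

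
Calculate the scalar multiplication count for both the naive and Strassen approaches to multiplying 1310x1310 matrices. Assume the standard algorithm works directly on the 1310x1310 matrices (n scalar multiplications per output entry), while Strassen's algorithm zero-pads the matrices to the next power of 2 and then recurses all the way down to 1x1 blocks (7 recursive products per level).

Matrix multiplication for 1310x1310 matrices:

Strassen's algorithm requires power-of-2 dimensions. Pad 1310x1310 to 2048x2048 (next power of 2).

Standard algorithm: 1310^3 = 2248091000 multiplications
Strassen's algorithm: 7^(log2(2048)) = 7^11 = 1977326743 multiplications
Savings: 2248091000 - 1977326743 = 270764257 multiplications

Standard: 2248091000 multiplications (1310^3). Strassen: 1977326743 multiplications (7^11, after padding to 2048x2048). Strassen reduces 8 recursive multiplications to 7 at each level.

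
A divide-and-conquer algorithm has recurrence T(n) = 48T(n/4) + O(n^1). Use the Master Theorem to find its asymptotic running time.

Master Theorem for T(n) = 48T(n/4) + O(n^1):

a = 48, b = 4, c = 1
log_b(a) = log_4(48) = 2.7925

Case 1: c = 1 < log_4(48) = 2.7925
T(n) = O(n^(log_4 48))

For T(n) = 48T(n/4) + O(n^1): log_4(48) = 2.7925. This is Case 1 of the Master Theorem (c < log_b(a), work dominated by leaves), giving O(n^(log_4 48)).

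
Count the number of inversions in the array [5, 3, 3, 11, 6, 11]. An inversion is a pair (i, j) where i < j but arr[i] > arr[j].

Finding inversions in [5, 3, 3, 11, 6, 11]:

(0, 1): arr[0]=5 > arr[1]=3
(0, 2): arr[0]=5 > arr[2]=3
(3, 4): arr[3]=11 > arr[4]=6

Total inversions: 3

The array has 3 inversion(s): (0,1), (0,2), (3,4). Each pair (i,j) satisfies i < j and arr[i] > arr[j].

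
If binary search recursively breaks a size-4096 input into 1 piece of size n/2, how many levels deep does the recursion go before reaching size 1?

For divide and conquer with division factor 2:

Problem sizes at each level:
Level 0: 4096
Level 1: 2048
Level 2: 1024
Level 3: 512
Level 4: 256
Level 5: 128
Level 6: 64
Level 7: 32
Level 8: 16
Level 9: 8
Level 10: 4
Level 11: 2
Level 12: 1

The root is level 0 and the size-1 base case is level 12 (the tree spans levels 0 through 12, i.e. 13 levels counting the root), so the depth is the number of divisions: log_2(4096) = 12

The recursion tree depth is log_2(4096) = 12. At each level, the problem size is divided by 2, so it takes 12 divisions to reduce to a base case of size 1. The algorithm makes 1 recursive call at each level.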